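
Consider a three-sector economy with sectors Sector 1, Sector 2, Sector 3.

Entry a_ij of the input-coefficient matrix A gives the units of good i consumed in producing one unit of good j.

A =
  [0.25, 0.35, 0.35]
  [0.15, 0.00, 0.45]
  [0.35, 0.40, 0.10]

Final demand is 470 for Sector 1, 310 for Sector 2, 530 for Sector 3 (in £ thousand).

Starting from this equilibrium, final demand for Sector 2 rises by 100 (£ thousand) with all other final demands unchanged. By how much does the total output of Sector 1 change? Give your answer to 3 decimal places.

Δx_1 = 154.696

I − A =
  [   0.75    -0.35    -0.35]
  [  -0.15     1.00    -0.45]
  [  -0.35    -0.40     0.90]
Cofactors of I−A, C_ij = (−1)^(i+j)·(minor ij) (rows/columns in the sector order above):
  C_11 = (1.00)(0.90) − (-0.45)(-0.40) = 0.7200
  C_12 = −[(-0.15)(0.90) − (-0.45)(-0.35)] = 0.2925
  C_13 = (-0.15)(-0.40) − (1.00)(-0.35) = 0.4100
  C_21 = −[(-0.35)(0.90) − (-0.35)(-0.40)] = 0.4550
  C_22 = (0.75)(0.90) − (-0.35)(-0.35) = 0.5525
  C_23 = −[(0.75)(-0.40) − (-0.35)(-0.35)] = 0.4225
  C_31 = (-0.35)(-0.45) − (-0.35)(1.00) = 0.5075
  C_32 = −[(0.75)(-0.45) − (-0.35)(-0.15)] = 0.3900
  C_33 = (0.75)(1.00) − (-0.35)(-0.15) = 0.6975
det(I−A) = Σ_j (I−A)_1j·C_1j = (0.75)(0.7200) + (-0.35)(0.2925) + (-0.35)(0.4100) = 0.294125
adj(I−A) = Cᵀ =
  [ 0.7200   0.4550   0.5075]
  [ 0.2925   0.5525   0.3900]
  [ 0.4100   0.4225   0.6975]
(I − A)⁻¹ = adj(I−A) / det(I−A) ≈
  [   2.4479     1.5470     1.7255]
  [   0.9945     1.8785     1.3260]
  [   1.3940     1.4365     2.3714]
Δx = (I − A)⁻¹ Δd with Δd having +100 in the Sector 2 component and 0 elsewhere.
So Δx_1 = L_12 · (+100), where L_12 = adj(I−A)_12 / det(I−A) = 0.4550 / 0.294125.
Δx_1 = 0.4550 × (+100) / 0.294125 = 45.50 / 0.294125 ≈ 154.696.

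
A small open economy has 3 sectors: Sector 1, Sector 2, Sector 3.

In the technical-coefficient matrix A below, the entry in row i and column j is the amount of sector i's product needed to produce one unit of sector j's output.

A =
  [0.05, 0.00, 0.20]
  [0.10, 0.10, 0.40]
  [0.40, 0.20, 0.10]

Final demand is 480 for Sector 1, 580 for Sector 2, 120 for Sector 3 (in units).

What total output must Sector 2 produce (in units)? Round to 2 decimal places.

I − A =
  [   0.95     0.00    -0.20]
  [  -0.10     0.90    -0.40]
  [  -0.40    -0.20     0.90]
Cofactors of I−A, C_ij = (−1)^(i+j)·(minor ij) (rows/columns in the sector order above):
  C_11 = (0.90)(0.90) − (-0.40)(-0.20) = 0.7300
  C_12 = −[(-0.10)(0.90) − (-0.40)(-0.40)] = 0.2500
  C_13 = (-0.10)(-0.20) − (0.90)(-0.40) = 0.3800
  C_21 = −[(0.00)(0.90) − (-0.20)(-0.20)] = 0.0400
  C_22 = (0.95)(0.90) − (-0.20)(-0.40) = 0.7750
  C_23 = −[(0.95)(-0.20) − (0.00)(-0.40)] = 0.1900
  C_31 = (0.00)(-0.40) − (-0.20)(0.90) = 0.1800
  C_32 = −[(0.95)(-0.40) − (-0.20)(-0.10)] = 0.4000
  C_33 = (0.95)(0.90) − (0.00)(-0.10) = 0.8550
det(I−A) = Σ_j (I−A)_1j·C_1j = (0.95)(0.7300) + (0.00)(0.2500) + (-0.20)(0.3800) = 0.6175
adj(I−A) = Cᵀ =
  [ 0.7300   0.0400   0.1800]
  [ 0.2500   0.7750   0.4000]
  [ 0.3800   0.1900   0.8550]
(I − A)⁻¹ = adj(I−A) / det(I−A) ≈
  [   1.1822     0.0648     0.2915]
  [   0.4049     1.2551     0.6478]
  [   0.6154     0.3077     1.3846]
x = (I − A)⁻¹ d = adj(I−A)·d / det(I−A), with det(I−A) = 0.6175:
  x_1 = (0.7300·480 + 0.0400·580 + 0.1800·120) / 0.6175 = 395.20 / 0.6175 = 640.00
  x_2 = (0.2500·480 + 0.7750·580 + 0.4000·120) / 0.6175 = 617.50 / 0.6175 = 1000.00
  x_3 = (0.3800·480 + 0.1900·580 + 0.8550·120) / 0.6175 = 395.20 / 0.6175 = 640.00

x_2 = 1000.00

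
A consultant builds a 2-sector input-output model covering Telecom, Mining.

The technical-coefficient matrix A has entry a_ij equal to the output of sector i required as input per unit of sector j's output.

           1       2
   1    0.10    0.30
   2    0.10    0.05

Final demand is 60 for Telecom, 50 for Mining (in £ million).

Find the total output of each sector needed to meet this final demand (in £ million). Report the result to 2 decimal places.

I − A =
  [   0.90    -0.30]
  [  -0.10     0.95]
det(I−A) = (0.90)(0.95) − (-0.30)(-0.10) = 0.8250
adj(I−A) = [[0.95, 0.30], [0.10, 0.90]]
(I − A)⁻¹ = adj(I−A) / det(I−A) ≈
  [   1.1515     0.3636]
  [   0.1212     1.0909]
x = (I − A)⁻¹ d = adj(I−A)·d / det(I−A), with det(I−A) = 0.8250:
  x_1 = (0.95·60 + 0.30·50) / 0.8250 = 72.00 / 0.8250 ≈ 87.27
  x_2 = (0.10·60 + 0.90·50) / 0.8250 = 51.00 / 0.8250 ≈ 61.82

x_1 = 87.27, x_2 = 61.82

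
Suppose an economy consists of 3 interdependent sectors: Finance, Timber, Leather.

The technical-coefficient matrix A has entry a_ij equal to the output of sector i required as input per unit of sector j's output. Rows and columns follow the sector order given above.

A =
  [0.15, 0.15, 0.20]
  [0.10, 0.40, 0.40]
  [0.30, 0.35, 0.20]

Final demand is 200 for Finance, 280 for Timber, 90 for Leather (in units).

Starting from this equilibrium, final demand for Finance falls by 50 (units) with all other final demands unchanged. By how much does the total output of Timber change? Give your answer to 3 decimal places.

Δx_2 = -46.296

I − A =
  [   0.85    -0.15    -0.20]
  [  -0.10     0.60    -0.40]
  [  -0.30    -0.35     0.80]
Cofactors of I−A, C_ij = (−1)^(i+j)·(minor ij) (rows/columns in the sector order above):
  C_11 = (0.60)(0.80) − (-0.40)(-0.35) = 0.3400
  C_12 = −[(-0.10)(0.80) − (-0.40)(-0.30)] = 0.2000
  C_13 = (-0.10)(-0.35) − (0.60)(-0.30) = 0.2150
  C_21 = −[(-0.15)(0.80) − (-0.20)(-0.35)] = 0.1900
  C_22 = (0.85)(0.80) − (-0.20)(-0.30) = 0.6200
  C_23 = −[(0.85)(-0.35) − (-0.15)(-0.30)] = 0.3425
  C_31 = (-0.15)(-0.40) − (-0.20)(0.60) = 0.1800
  C_32 = −[(0.85)(-0.40) − (-0.20)(-0.10)] = 0.3600
  C_33 = (0.85)(0.60) − (-0.15)(-0.10) = 0.4950
det(I−A) = Σ_j (I−A)_1j·C_1j = (0.85)(0.3400) + (-0.15)(0.2000) + (-0.20)(0.2150) = 0.2160
adj(I−A) = Cᵀ =
  [ 0.3400   0.1900   0.1800]
  [ 0.2000   0.6200   0.3600]
  [ 0.2150   0.3425   0.4950]
(I − A)⁻¹ = adj(I−A) / det(I−A) ≈
  [   1.5741     0.8796     0.8333]
  [   0.9259     2.8704     1.6667]
  [   0.9954     1.5856     2.2917]
Δx = (I − A)⁻¹ Δd with Δd having -50 in the Finance component and 0 elsewhere.
So Δx_2 = L_21 · (-50), where L_21 = adj(I−A)_21 / det(I−A) = 0.2000 / 0.2160.
Δx_2 = 0.2000 × (-50) / 0.2160 = -10.00 / 0.2160 ≈ -46.296.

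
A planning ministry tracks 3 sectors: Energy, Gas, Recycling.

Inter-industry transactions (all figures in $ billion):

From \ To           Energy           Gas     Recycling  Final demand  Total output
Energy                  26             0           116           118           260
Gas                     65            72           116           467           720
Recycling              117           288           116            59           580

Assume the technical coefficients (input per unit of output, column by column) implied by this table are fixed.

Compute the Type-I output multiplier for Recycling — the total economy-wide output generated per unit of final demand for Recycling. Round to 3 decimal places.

m_R = 2.568

Technical coefficients a_ij = z_ij / X_j:
  a_EE = 26/260 = 0.10, a_GE = 65/260 = 0.25, a_RE = 117/260 = 0.45
  a_EG = 0/720 = 0.00, a_GG = 72/720 = 0.10, a_RG = 288/720 = 0.40
  a_ER = 116/580 = 0.20, a_GR = 116/580 = 0.20, a_RR = 116/580 = 0.20
I − A =
  [   0.90     0.00    -0.20]
  [  -0.25     0.90    -0.20]
  [  -0.45    -0.40     0.80]
Cofactors of I−A, C_ij = (−1)^(i+j)·(minor ij) (rows/columns in the sector order above):
  C_11 = (0.90)(0.80) − (-0.20)(-0.40) = 0.6400
  C_12 = −[(-0.25)(0.80) − (-0.20)(-0.45)] = 0.2900
  C_13 = (-0.25)(-0.40) − (0.90)(-0.45) = 0.5050
  C_21 = −[(0.00)(0.80) − (-0.20)(-0.40)] = 0.0800
  C_22 = (0.90)(0.80) − (-0.20)(-0.45) = 0.6300
  C_23 = −[(0.90)(-0.40) − (0.00)(-0.45)] = 0.3600
  C_31 = (0.00)(-0.20) − (-0.20)(0.90) = 0.1800
  C_32 = −[(0.90)(-0.20) − (-0.20)(-0.25)] = 0.2300
  C_33 = (0.90)(0.90) − (0.00)(-0.25) = 0.8100
det(I−A) = Σ_j (I−A)_1j·C_1j = (0.90)(0.6400) + (0.00)(0.2900) + (-0.20)(0.5050) = 0.4750
adj(I−A) = Cᵀ =
  [ 0.6400   0.0800   0.1800]
  [ 0.2900   0.6300   0.2300]
  [ 0.5050   0.3600   0.8100]
(I − A)⁻¹ = adj(I−A) / det(I−A) ≈
  [   1.3474     0.1684     0.3789]
  [   0.6105     1.3263     0.4842]
  [   1.0632     0.7579     1.7053]
The output multiplier for sector j is the column-j sum of the Leontief inverse (I − A)⁻¹ = adj(I−A) / det(I−A).
Column R of adj(I−A): (0.1800, 0.2300, 0.8100); det(I−A) = 0.4750.
m_R = (0.1800 + 0.2300 + 0.8100) / 0.4750 = 1.22 / 0.4750 ≈ 2.568.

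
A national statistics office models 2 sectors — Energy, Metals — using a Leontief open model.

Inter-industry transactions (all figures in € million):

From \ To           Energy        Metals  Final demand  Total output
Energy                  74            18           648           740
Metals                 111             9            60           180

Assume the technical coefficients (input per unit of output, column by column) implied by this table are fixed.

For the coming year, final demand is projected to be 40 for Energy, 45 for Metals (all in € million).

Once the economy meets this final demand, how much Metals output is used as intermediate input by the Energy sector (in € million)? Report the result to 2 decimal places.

Technical coefficients a_ij = z_ij / X_j:
  a_EE = 74/740 = 0.10, a_ME = 111/740 = 0.15
  a_EM = 18/180 = 0.10, a_MM = 9/180 = 0.05
I − A =
  [   0.90    -0.10]
  [  -0.15     0.95]
det(I−A) = (0.90)(0.95) − (-0.10)(-0.15) = 0.8400
adj(I−A) = [[0.95, 0.10], [0.15, 0.90]]
(I − A)⁻¹ = adj(I−A) / det(I−A) ≈
  [   1.1310     0.1190]
  [   0.1786     1.0714]
First solve x = (I − A)⁻¹ d = adj(I−A)·d / det(I−A); in particular x_E = (0.95·40 + 0.10·45) / 0.8400 = 42.50 / 0.8400 ≈ 50.5952.
Intermediate flow from M to E: z_ME = a_ME · x_E = 0.15 × 42.50 / 0.8400 = 6.375 / 0.8400 ≈ 7.59.

z_ME = 7.59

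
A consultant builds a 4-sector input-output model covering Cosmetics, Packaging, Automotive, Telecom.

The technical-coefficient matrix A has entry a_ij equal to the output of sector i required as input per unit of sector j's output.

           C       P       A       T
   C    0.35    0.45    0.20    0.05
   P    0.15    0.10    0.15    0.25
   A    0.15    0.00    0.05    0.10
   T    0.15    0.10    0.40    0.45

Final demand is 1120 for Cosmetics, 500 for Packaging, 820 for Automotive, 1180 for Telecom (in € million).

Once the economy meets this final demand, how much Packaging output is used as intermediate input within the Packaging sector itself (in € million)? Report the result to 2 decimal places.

I − A =
  [   0.65    -0.45    -0.20    -0.05]
  [  -0.15     0.90    -0.15    -0.25]
  [  -0.15     0.00     0.95    -0.10]
  [  -0.15    -0.10    -0.40     0.55]
Compute the cofactors C_ij = (−1)^(i+j)·(3×3 minor ij) of I−A; the adjugate is their transpose:
adj(I−A) = Cᵀ =
  [ 0.409000   0.223875   0.194875   0.174375]
  [ 0.137625   0.284000   0.144500   0.167875]
  [ 0.085500   0.051125   0.244000   0.075375]
  [ 0.198750   0.149875   0.256875   0.454500]
det(I−A) = Σ_j (I−A)_1j·C_1j = (0.65)(0.409000) + (-0.45)(0.137625) + (-0.20)(0.085500) + (-0.05)(0.198750) = 0.17688125
(I − A)⁻¹ = adj(I−A) / det(I−A) ≈
  [   2.3123     1.2657     1.1017     0.9858]
  [   0.7781     1.6056     0.8169     0.9491]
  [   0.4834     0.2890     1.3795     0.4261]
  [   1.1236     0.8473     1.4522     2.5695]
First solve x = (I − A)⁻¹ d = adj(I−A)·d / det(I−A); in particular x_P = (0.137625·1120 + 0.284000·500 + 0.144500·820 + 0.167875·1180) / 0.17688125 = 612.7225 / 0.17688125 ≈ 3464.0331.
Intermediate flow from P to P: z_PP = a_PP · x_P = 0.10 × 612.7225 / 0.17688125 = 61.27225 / 0.17688125 ≈ 346.40.

z_PP = 346.40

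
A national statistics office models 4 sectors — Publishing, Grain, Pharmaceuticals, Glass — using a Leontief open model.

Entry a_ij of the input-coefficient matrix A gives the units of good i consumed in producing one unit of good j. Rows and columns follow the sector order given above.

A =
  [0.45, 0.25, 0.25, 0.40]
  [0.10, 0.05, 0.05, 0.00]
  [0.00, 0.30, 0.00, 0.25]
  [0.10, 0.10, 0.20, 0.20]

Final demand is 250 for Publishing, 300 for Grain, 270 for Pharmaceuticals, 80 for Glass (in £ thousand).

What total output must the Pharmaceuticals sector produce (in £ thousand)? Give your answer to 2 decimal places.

x_3 = 522.68

I − A =
  [   0.55    -0.25    -0.25    -0.40]
  [  -0.10     0.95    -0.05     0.00]
  [   0.00    -0.30     1.00    -0.25]
  [  -0.10    -0.10    -0.20     0.80]
Compute the cofactors C_ij = (−1)^(i+j)·(3×3 minor ij) of I−A; the adjugate is their transpose:
adj(I−A) = Cᵀ =
  [ 0.699250   0.317750   0.278000   0.436500]
  [ 0.076250   0.366250   0.048000   0.053125]
  [ 0.050250   0.140000   0.356000   0.136375]
  [ 0.109500   0.120500   0.129750   0.481750]
det(I−A) = Σ_j (I−A)_1j·C_1j = (0.55)(0.699250) + (-0.25)(0.076250) + (-0.25)(0.050250) + (-0.40)(0.109500) = 0.3091625
(I − A)⁻¹ = adj(I−A) / det(I−A) ≈
  [   2.2618     1.0278     0.8992     1.4119]
  [   0.2466     1.1847     0.1553     0.1718]
  [   0.1625     0.4528     1.1515     0.4411]
  [   0.3542     0.3898     0.4197     1.5582]
x = (I − A)⁻¹ d = adj(I−A)·d / det(I−A), with det(I−A) = 0.3091625:
  x_1 = (0.699250·250 + 0.317750·300 + 0.278000·270 + 0.436500·80) / 0.3091625 = 380.1175 / 0.3091625 ≈ 1229.51
  x_2 = (0.076250·250 + 0.366250·300 + 0.048000·270 + 0.053125·80) / 0.3091625 = 146.1475 / 0.3091625 ≈ 472.72
  x_3 = (0.050250·250 + 0.140000·300 + 0.356000·270 + 0.136375·80) / 0.3091625 = 161.5925 / 0.3091625 ≈ 522.68
  x_4 = (0.109500·250 + 0.120500·300 + 0.129750·270 + 0.481750·80) / 0.3091625 = 137.0975 / 0.3091625 ≈ 443.45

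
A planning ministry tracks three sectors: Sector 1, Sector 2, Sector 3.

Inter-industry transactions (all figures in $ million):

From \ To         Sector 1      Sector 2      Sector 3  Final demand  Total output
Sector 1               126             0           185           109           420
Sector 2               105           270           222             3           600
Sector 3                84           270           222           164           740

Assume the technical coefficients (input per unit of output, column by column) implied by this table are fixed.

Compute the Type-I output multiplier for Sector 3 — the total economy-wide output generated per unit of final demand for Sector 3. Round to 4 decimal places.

m_3 = 6.6597

Technical coefficients a_ij = z_ij / X_j:
  a_11 = 126/420 = 0.30, a_21 = 105/420 = 0.25, a_31 = 84/420 = 0.20
  a_12 = 0/600 = 0.00, a_22 = 270/600 = 0.45, a_32 = 270/600 = 0.45
  a_13 = 185/740 = 0.25, a_23 = 222/740 = 0.30, a_33 = 222/740 = 0.30
I − A =
  [   0.70     0.00    -0.25]
  [  -0.25     0.55    -0.30]
  [  -0.20    -0.45     0.70]
Cofactors of I−A, C_ij = (−1)^(i+j)·(minor ij) (rows/columns in the sector order above):
  C_11 = (0.55)(0.70) − (-0.30)(-0.45) = 0.2500
  C_12 = −[(-0.25)(0.70) − (-0.30)(-0.20)] = 0.2350
  C_13 = (-0.25)(-0.45) − (0.55)(-0.20) = 0.2225
  C_21 = −[(0.00)(0.70) − (-0.25)(-0.45)] = 0.1125
  C_22 = (0.70)(0.70) − (-0.25)(-0.20) = 0.4400
  C_23 = −[(0.70)(-0.45) − (0.00)(-0.20)] = 0.3150
  C_31 = (0.00)(-0.30) − (-0.25)(0.55) = 0.1375
  C_32 = −[(0.70)(-0.30) − (-0.25)(-0.25)] = 0.2725
  C_33 = (0.70)(0.55) − (0.00)(-0.25) = 0.3850
det(I−A) = Σ_j (I−A)_1j·C_1j = (0.70)(0.2500) + (0.00)(0.2350) + (-0.25)(0.2225) = 0.119375
adj(I−A) = Cᵀ =
  [ 0.2500   0.1125   0.1375]
  [ 0.2350   0.4400   0.2725]
  [ 0.2225   0.3150   0.3850]
(I − A)⁻¹ = adj(I−A) / det(I−A) ≈
  [   2.09424     0.94241     1.15183]
  [   1.96859     3.68586     2.28272]
  [   1.86387     2.63874     3.22513]
The output multiplier for sector j is the column-j sum of the Leontief inverse (I − A)⁻¹ = adj(I−A) / det(I−A).
Column 3 of adj(I−A): (0.1375, 0.2725, 0.3850); det(I−A) = 0.119375.
m_3 = (0.1375 + 0.2725 + 0.3850) / 0.119375 = 0.795 / 0.119375 ≈ 6.6597.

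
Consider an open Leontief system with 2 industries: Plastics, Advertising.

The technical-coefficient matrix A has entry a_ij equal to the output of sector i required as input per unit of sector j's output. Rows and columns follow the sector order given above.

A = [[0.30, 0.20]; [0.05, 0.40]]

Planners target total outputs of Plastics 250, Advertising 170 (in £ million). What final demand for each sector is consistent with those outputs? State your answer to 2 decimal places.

d_1 = 141.00, d_2 = 89.50

I − A =
  [   0.70    -0.20]
  [  -0.05     0.60]
d = (I − A) x:
  d_1 = (+0.70)·250 + (-0.20)·170 = 141.00
  d_2 = (-0.05)·250 + (+0.60)·170 = 89.50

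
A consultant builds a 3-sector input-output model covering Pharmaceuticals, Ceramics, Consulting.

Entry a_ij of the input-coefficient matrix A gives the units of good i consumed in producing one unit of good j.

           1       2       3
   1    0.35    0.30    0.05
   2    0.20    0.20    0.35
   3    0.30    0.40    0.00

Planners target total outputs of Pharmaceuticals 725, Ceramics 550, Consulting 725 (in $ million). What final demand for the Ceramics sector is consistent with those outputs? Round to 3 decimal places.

I − A =
  [   0.65    -0.30    -0.05]
  [  -0.20     0.80    -0.35]
  [  -0.30    -0.40     1.00]
d = (I − A) x:
  d_1 = (+0.65)·725 + (-0.30)·550 + (-0.05)·725 = 270.000
  d_2 = (-0.20)·725 + (+0.80)·550 + (-0.35)·725 = 41.250
  d_3 = (-0.30)·725 + (-0.40)·550 + (+1.00)·725 = 287.500

d_2 = 41.250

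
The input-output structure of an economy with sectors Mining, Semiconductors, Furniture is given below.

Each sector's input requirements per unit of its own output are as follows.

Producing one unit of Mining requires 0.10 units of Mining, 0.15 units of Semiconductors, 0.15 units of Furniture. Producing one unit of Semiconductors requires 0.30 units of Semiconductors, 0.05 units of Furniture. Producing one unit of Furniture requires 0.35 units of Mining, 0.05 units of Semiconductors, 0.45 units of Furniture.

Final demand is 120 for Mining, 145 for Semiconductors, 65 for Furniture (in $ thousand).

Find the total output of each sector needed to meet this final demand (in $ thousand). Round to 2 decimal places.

I − A =
  [   0.90     0.00    -0.35]
  [  -0.15     0.70    -0.05]
  [  -0.15    -0.05     0.55]
Cofactors of I−A, C_ij = (−1)^(i+j)·(minor ij) (rows/columns in the sector order above):
  C_11 = (0.70)(0.55) − (-0.05)(-0.05) = 0.3825
  C_12 = −[(-0.15)(0.55) − (-0.05)(-0.15)] = 0.0900
  C_13 = (-0.15)(-0.05) − (0.70)(-0.15) = 0.1125
  C_21 = −[(0.00)(0.55) − (-0.35)(-0.05)] = 0.0175
  C_22 = (0.90)(0.55) − (-0.35)(-0.15) = 0.4425
  C_23 = −[(0.90)(-0.05) − (0.00)(-0.15)] = 0.0450
  C_31 = (0.00)(-0.05) − (-0.35)(0.70) = 0.2450
  C_32 = −[(0.90)(-0.05) − (-0.35)(-0.15)] = 0.0975
  C_33 = (0.90)(0.70) − (0.00)(-0.15) = 0.6300
det(I−A) = Σ_j (I−A)_1j·C_1j = (0.90)(0.3825) + (0.00)(0.0900) + (-0.35)(0.1125) = 0.304875
adj(I−A) = Cᵀ =
  [ 0.3825   0.0175   0.2450]
  [ 0.0900   0.4425   0.0975]
  [ 0.1125   0.0450   0.6300]
(I − A)⁻¹ = adj(I−A) / det(I−A) ≈
  [   1.2546     0.0574     0.8036]
  [   0.2952     1.4514     0.3198]
  [   0.3690     0.1476     2.0664]
x = (I − A)⁻¹ d = adj(I−A)·d / det(I−A), with det(I−A) = 0.304875:
  x_1 = (0.3825·120 + 0.0175·145 + 0.2450·65) / 0.304875 = 64.3625 / 0.304875 ≈ 211.11
  x_2 = (0.0900·120 + 0.4425·145 + 0.0975·65) / 0.304875 = 81.30 / 0.304875 ≈ 266.67
  x_3 = (0.1125·120 + 0.0450·145 + 0.6300·65) / 0.304875 = 60.975 / 0.304875 = 200.00

x_1 = 211.11, x_2 = 266.67, x_3 = 200.00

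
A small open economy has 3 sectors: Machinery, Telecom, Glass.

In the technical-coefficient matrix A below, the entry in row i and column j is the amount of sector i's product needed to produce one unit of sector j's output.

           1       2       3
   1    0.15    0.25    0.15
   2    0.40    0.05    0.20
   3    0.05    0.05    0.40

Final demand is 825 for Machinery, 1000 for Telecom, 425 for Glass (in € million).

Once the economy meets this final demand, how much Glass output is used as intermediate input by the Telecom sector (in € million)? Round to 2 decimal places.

z_32 = 99.97

I − A =
  [   0.85    -0.25    -0.15]
  [  -0.40     0.95    -0.20]
  [  -0.05    -0.05     0.60]
Cofactors of I−A, C_ij = (−1)^(i+j)·(minor ij) (rows/columns in the sector order above):
  C_11 = (0.95)(0.60) − (-0.20)(-0.05) = 0.5600
  C_12 = −[(-0.40)(0.60) − (-0.20)(-0.05)] = 0.2500
  C_13 = (-0.40)(-0.05) − (0.95)(-0.05) = 0.0675
  C_21 = −[(-0.25)(0.60) − (-0.15)(-0.05)] = 0.1575
  C_22 = (0.85)(0.60) − (-0.15)(-0.05) = 0.5025
  C_23 = −[(0.85)(-0.05) − (-0.25)(-0.05)] = 0.0550
  C_31 = (-0.25)(-0.20) − (-0.15)(0.95) = 0.1925
  C_32 = −[(0.85)(-0.20) − (-0.15)(-0.40)] = 0.2300
  C_33 = (0.85)(0.95) − (-0.25)(-0.40) = 0.7075
det(I−A) = Σ_j (I−A)_1j·C_1j = (0.85)(0.5600) + (-0.25)(0.2500) + (-0.15)(0.0675) = 0.403375
adj(I−A) = Cᵀ =
  [ 0.5600   0.1575   0.1925]
  [ 0.2500   0.5025   0.2300]
  [ 0.0675   0.0550   0.7075]
(I − A)⁻¹ = adj(I−A) / det(I−A) ≈
  [   1.3883     0.3905     0.4772]
  [   0.6198     1.2457     0.5702]
  [   0.1673     0.1363     1.7540]
First solve x = (I − A)⁻¹ d = adj(I−A)·d / det(I−A); in particular x_2 = (0.2500·825 + 0.5025·1000 + 0.2300·425) / 0.403375 = 806.50 / 0.403375 ≈ 1999.3802.
Intermediate flow from 3 to 2: z_32 = a_32 · x_2 = 0.05 × 806.50 / 0.403375 = 40.325 / 0.403375 ≈ 99.97.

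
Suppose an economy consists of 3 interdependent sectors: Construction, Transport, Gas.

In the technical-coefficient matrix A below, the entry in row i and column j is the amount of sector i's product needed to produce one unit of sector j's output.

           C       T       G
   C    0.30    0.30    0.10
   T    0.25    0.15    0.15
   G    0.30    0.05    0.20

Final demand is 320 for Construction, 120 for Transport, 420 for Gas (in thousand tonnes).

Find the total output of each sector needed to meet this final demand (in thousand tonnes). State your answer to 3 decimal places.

x_C = 807.557, x_T = 530.634, x_G = 860.999

I − A =
  [   0.70    -0.30    -0.10]
  [  -0.25     0.85    -0.15]
  [  -0.30    -0.05     0.80]
Cofactors of I−A, C_ij = (−1)^(i+j)·(minor ij) (rows/columns in the sector order above):
  C_11 = (0.85)(0.80) − (-0.15)(-0.05) = 0.6725
  C_12 = −[(-0.25)(0.80) − (-0.15)(-0.30)] = 0.2450
  C_13 = (-0.25)(-0.05) − (0.85)(-0.30) = 0.2675
  C_21 = −[(-0.30)(0.80) − (-0.10)(-0.05)] = 0.2450
  C_22 = (0.70)(0.80) − (-0.10)(-0.30) = 0.5300
  C_23 = −[(0.70)(-0.05) − (-0.30)(-0.30)] = 0.1250
  C_31 = (-0.30)(-0.15) − (-0.10)(0.85) = 0.1300
  C_32 = −[(0.70)(-0.15) − (-0.10)(-0.25)] = 0.1300
  C_33 = (0.70)(0.85) − (-0.30)(-0.25) = 0.5200
det(I−A) = Σ_j (I−A)_1j·C_1j = (0.70)(0.6725) + (-0.30)(0.2450) + (-0.10)(0.2675) = 0.3705
adj(I−A) = Cᵀ =
  [ 0.6725   0.2450   0.1300]
  [ 0.2450   0.5300   0.1300]
  [ 0.2675   0.1250   0.5200]
(I − A)⁻¹ = adj(I−A) / det(I−A) ≈
  [   1.8151     0.6613     0.3509]
  [   0.6613     1.4305     0.3509]
  [   0.7220     0.3374     1.4035]
x = (I − A)⁻¹ d = adj(I−A)·d / det(I−A), with det(I−A) = 0.3705:
  x_C = (0.6725·320 + 0.2450·120 + 0.1300·420) / 0.3705 = 299.20 / 0.3705 ≈ 807.557
  x_T = (0.2450·320 + 0.5300·120 + 0.1300·420) / 0.3705 = 196.60 / 0.3705 ≈ 530.634
  x_G = (0.2675·320 + 0.1250·120 + 0.5200·420) / 0.3705 = 319.00 / 0.3705 ≈ 860.999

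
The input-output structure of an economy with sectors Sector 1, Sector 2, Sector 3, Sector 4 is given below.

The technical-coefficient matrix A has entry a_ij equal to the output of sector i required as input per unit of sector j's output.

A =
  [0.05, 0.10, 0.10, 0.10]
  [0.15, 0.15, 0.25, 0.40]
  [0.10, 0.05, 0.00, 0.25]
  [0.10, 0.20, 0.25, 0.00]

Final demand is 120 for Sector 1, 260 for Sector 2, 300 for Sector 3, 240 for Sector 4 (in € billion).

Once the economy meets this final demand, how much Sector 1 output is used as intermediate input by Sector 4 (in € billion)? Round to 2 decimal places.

I − A =
  [   0.95    -0.10    -0.10    -0.10]
  [  -0.15     0.85    -0.25    -0.40]
  [  -0.10    -0.05     1.00    -0.25]
  [  -0.10    -0.20    -0.25     1.00]
Compute the cofactors C_ij = (−1)^(i+j)·(3×3 minor ij) of I−A; the adjugate is their transpose:
adj(I−A) = Cᵀ =
  [ 0.686875   0.125000   0.138250   0.153250]
  [ 0.221875   0.865625   0.352750   0.456625]
  [ 0.115250   0.109000   0.701000   0.230375]
  [ 0.141875   0.212875   0.259625   0.768875]
det(I−A) = Σ_j (I−A)_1j·C_1j = (0.95)(0.686875) + (-0.10)(0.221875) + (-0.10)(0.115250) + (-0.10)(0.141875) = 0.60463125
(I − A)⁻¹ = adj(I−A) / det(I−A) ≈
  [   1.1360     0.2067     0.2287     0.2535]
  [   0.3670     1.4317     0.5834     0.7552]
  [   0.1906     0.1803     1.1594     0.3810]
  [   0.2346     0.3521     0.4294     1.2716]
First solve x = (I − A)⁻¹ d = adj(I−A)·d / det(I−A); in particular x_4 = (0.141875·120 + 0.212875·260 + 0.259625·300 + 0.768875·240) / 0.60463125 = 334.79 / 0.60463125 ≈ 553.7094.
Intermediate flow from 1 to 4: z_14 = a_14 · x_4 = 0.10 × 334.79 / 0.60463125 = 33.479 / 0.60463125 ≈ 55.37.

z_14 = 55.37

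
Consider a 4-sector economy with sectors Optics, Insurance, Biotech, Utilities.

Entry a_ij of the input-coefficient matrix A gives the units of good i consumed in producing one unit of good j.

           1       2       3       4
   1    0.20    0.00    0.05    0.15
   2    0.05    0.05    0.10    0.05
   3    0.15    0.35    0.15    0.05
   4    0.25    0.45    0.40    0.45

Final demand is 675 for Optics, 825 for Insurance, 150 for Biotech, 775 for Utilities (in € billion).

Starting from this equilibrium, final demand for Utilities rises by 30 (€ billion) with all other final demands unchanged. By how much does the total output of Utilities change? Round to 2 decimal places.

Δx_4 = 71.92

I − A =
  [   0.80     0.00    -0.05    -0.15]
  [  -0.05     0.95    -0.10    -0.05]
  [  -0.15    -0.35     0.85    -0.05]
  [  -0.25    -0.45    -0.40     0.55]
Compute the cofactors C_ij = (−1)^(i+j)·(3×3 minor ij) of I−A; the adjugate is their transpose:
adj(I−A) = Cᵀ =
  [ 0.377500   0.089125   0.088750   0.119125]
  [ 0.045500   0.312375   0.061250   0.046375]
  [ 0.102000   0.169000   0.361000   0.076000]
  [ 0.283000   0.419000   0.353000   0.610000]
det(I−A) = Σ_j (I−A)_1j·C_1j = (0.80)(0.377500) + (0.00)(0.045500) + (-0.05)(0.102000) + (-0.15)(0.283000) = 0.25445
(I − A)⁻¹ = adj(I−A) / det(I−A) ≈
  [   1.4836     0.3503     0.3488     0.4682]
  [   0.1788     1.2276     0.2407     0.1823]
  [   0.4009     0.6642     1.4187     0.2987]
  [   1.1122     1.6467     1.3873     2.3973]
Δx = (I − A)⁻¹ Δd with Δd having +30 in the Utilities component and 0 elsewhere.
So Δx_4 = L_44 · (+30), where L_44 = adj(I−A)_44 / det(I−A) = 0.610000 / 0.25445.
Δx_4 = 0.610000 × (+30) / 0.25445 = 18.30 / 0.25445 ≈ 71.92.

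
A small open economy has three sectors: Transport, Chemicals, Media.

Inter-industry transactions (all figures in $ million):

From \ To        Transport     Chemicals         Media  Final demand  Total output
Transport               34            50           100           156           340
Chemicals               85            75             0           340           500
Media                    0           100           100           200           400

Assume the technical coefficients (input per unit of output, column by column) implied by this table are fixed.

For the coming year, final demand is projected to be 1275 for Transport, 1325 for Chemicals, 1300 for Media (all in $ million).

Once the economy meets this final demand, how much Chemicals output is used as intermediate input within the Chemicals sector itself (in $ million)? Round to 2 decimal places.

z_22 = 335.86

Technical coefficients a_ij = z_ij / X_j:
  a_11 = 34/340 = 0.10, a_21 = 85/340 = 0.25, a_31 = 0/340 = 0.00
  a_12 = 50/500 = 0.10, a_22 = 75/500 = 0.15, a_32 = 100/500 = 0.20
  a_13 = 100/400 = 0.25, a_23 = 0/400 = 0.00, a_33 = 100/400 = 0.25
I − A =
  [   0.90    -0.10    -0.25]
  [  -0.25     0.85     0.00]
  [   0.00    -0.20     0.75]
Cofactors of I−A, C_ij = (−1)^(i+j)·(minor ij) (rows/columns in the sector order above):
  C_11 = (0.85)(0.75) − (0.00)(-0.20) = 0.6375
  C_12 = −[(-0.25)(0.75) − (0.00)(0.00)] = 0.1875
  C_13 = (-0.25)(-0.20) − (0.85)(0.00) = 0.0500
  C_21 = −[(-0.10)(0.75) − (-0.25)(-0.20)] = 0.1250
  C_22 = (0.90)(0.75) − (-0.25)(0.00) = 0.6750
  C_23 = −[(0.90)(-0.20) − (-0.10)(0.00)] = 0.1800
  C_31 = (-0.10)(0.00) − (-0.25)(0.85) = 0.2125
  C_32 = −[(0.90)(0.00) − (-0.25)(-0.25)] = 0.0625
  C_33 = (0.90)(0.85) − (-0.10)(-0.25) = 0.7400
det(I−A) = Σ_j (I−A)_1j·C_1j = (0.90)(0.6375) + (-0.10)(0.1875) + (-0.25)(0.0500) = 0.5425
adj(I−A) = Cᵀ =
  [ 0.6375   0.1250   0.2125]
  [ 0.1875   0.6750   0.0625]
  [ 0.0500   0.1800   0.7400]
(I − A)⁻¹ = adj(I−A) / det(I−A) ≈
  [   1.1751     0.2304     0.3917]
  [   0.3456     1.2442     0.1152]
  [   0.0922     0.3318     1.3641]
First solve x = (I − A)⁻¹ d = adj(I−A)·d / det(I−A); in particular x_2 = (0.1875·1275 + 0.6750·1325 + 0.0625·1300) / 0.5425 = 1214.6875 / 0.5425 ≈ 2239.0553.
Intermediate flow from 2 to 2: z_22 = a_22 · x_2 = 0.15 × 1214.6875 / 0.5425 = 182.203125 / 0.5425 ≈ 335.86.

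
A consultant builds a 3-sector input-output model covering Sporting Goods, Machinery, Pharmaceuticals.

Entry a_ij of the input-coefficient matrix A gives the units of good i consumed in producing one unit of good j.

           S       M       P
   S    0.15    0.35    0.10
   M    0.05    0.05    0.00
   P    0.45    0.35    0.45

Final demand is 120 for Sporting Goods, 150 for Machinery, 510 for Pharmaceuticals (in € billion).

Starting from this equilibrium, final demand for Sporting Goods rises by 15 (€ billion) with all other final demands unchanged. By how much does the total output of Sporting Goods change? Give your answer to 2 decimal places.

I − A =
  [   0.85    -0.35    -0.10]
  [  -0.05     0.95     0.00]
  [  -0.45    -0.35     0.55]
Cofactors of I−A, C_ij = (−1)^(i+j)·(minor ij) (rows/columns in the sector order above):
  C_11 = (0.95)(0.55) − (0.00)(-0.35) = 0.5225
  C_12 = −[(-0.05)(0.55) − (0.00)(-0.45)] = 0.0275
  C_13 = (-0.05)(-0.35) − (0.95)(-0.45) = 0.4450
  C_21 = −[(-0.35)(0.55) − (-0.10)(-0.35)] = 0.2275
  C_22 = (0.85)(0.55) − (-0.10)(-0.45) = 0.4225
  C_23 = −[(0.85)(-0.35) − (-0.35)(-0.45)] = 0.4550
  C_31 = (-0.35)(0.00) − (-0.10)(0.95) = 0.0950
  C_32 = −[(0.85)(0.00) − (-0.10)(-0.05)] = 0.0050
  C_33 = (0.85)(0.95) − (-0.35)(-0.05) = 0.7900
det(I−A) = Σ_j (I−A)_1j·C_1j = (0.85)(0.5225) + (-0.35)(0.0275) + (-0.10)(0.4450) = 0.3900
adj(I−A) = Cᵀ =
  [ 0.5225   0.2275   0.0950]
  [ 0.0275   0.4225   0.0050]
  [ 0.4450   0.4550   0.7900]
(I − A)⁻¹ = adj(I−A) / det(I−A) ≈
  [   1.3397     0.5833     0.2436]
  [   0.0705     1.0833     0.0128]
  [   1.1410     1.1667     2.0256]
Δx = (I − A)⁻¹ Δd with Δd having +15 in the Sporting Goods component and 0 elsewhere.
So Δx_S = L_SS · (+15), where L_SS = adj(I−A)_SS / det(I−A) = 0.5225 / 0.3900.
Δx_S = 0.5225 × (+15) / 0.3900 = 7.8375 / 0.3900 ≈ 20.10.

Δx_S = 20.10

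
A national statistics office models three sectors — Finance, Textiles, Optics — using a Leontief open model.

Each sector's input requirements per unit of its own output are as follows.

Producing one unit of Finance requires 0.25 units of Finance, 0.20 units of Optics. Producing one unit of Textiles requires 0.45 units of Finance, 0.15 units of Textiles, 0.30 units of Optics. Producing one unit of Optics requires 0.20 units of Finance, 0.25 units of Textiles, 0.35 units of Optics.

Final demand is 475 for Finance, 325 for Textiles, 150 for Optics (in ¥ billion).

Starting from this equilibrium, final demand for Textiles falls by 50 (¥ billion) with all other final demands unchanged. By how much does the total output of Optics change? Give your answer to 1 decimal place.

I − A =
  [   0.75    -0.45    -0.20]
  [   0.00     0.85    -0.25]
  [  -0.20    -0.30     0.65]
Cofactors of I−A, C_ij = (−1)^(i+j)·(minor ij) (rows/columns in the sector order above):
  C_11 = (0.85)(0.65) − (-0.25)(-0.30) = 0.4775
  C_12 = −[(0.00)(0.65) − (-0.25)(-0.20)] = 0.0500
  C_13 = (0.00)(-0.30) − (0.85)(-0.20) = 0.1700
  C_21 = −[(-0.45)(0.65) − (-0.20)(-0.30)] = 0.3525
  C_22 = (0.75)(0.65) − (-0.20)(-0.20) = 0.4475
  C_23 = −[(0.75)(-0.30) − (-0.45)(-0.20)] = 0.3150
  C_31 = (-0.45)(-0.25) − (-0.20)(0.85) = 0.2825
  C_32 = −[(0.75)(-0.25) − (-0.20)(0.00)] = 0.1875
  C_33 = (0.75)(0.85) − (-0.45)(0.00) = 0.6375
det(I−A) = Σ_j (I−A)_1j·C_1j = (0.75)(0.4775) + (-0.45)(0.0500) + (-0.20)(0.1700) = 0.301625
adj(I−A) = Cᵀ =
  [ 0.4775   0.3525   0.2825]
  [ 0.0500   0.4475   0.1875]
  [ 0.1700   0.3150   0.6375]
(I − A)⁻¹ = adj(I−A) / det(I−A) ≈
  [   1.5831     1.1687     0.9366]
  [   0.1658     1.4836     0.6216]
  [   0.5636     1.0443     2.1136]
Δx = (I − A)⁻¹ Δd with Δd having -50 in the Textiles component and 0 elsewhere.
So Δx_O = L_OT · (-50), where L_OT = adj(I−A)_OT / det(I−A) = 0.3150 / 0.301625.
Δx_O = 0.3150 × (-50) / 0.301625 = -15.75 / 0.301625 ≈ -52.2.

Δx_O = -52.2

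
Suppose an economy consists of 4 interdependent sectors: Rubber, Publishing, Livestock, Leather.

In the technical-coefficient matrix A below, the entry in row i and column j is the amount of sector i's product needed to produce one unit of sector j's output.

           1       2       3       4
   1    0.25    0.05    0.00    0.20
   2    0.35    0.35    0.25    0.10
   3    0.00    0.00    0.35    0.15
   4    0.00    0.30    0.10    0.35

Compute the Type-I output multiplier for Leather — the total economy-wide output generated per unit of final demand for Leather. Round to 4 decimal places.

I − A =
  [   0.75    -0.05     0.00    -0.20]
  [  -0.35     0.65    -0.25    -0.10]
  [   0.00     0.00     0.65    -0.15]
  [   0.00    -0.30    -0.10     0.65]
Compute the cofactors C_ij = (−1)^(i+j)·(3×3 minor ij) of I−A; the adjugate is their transpose:
adj(I−A) = Cᵀ =
  [ 0.234125   0.059375   0.036625   0.089625]
  [ 0.142625   0.305625   0.136375   0.122375]
  [ 0.015750   0.033750   0.262000   0.070500]
  [ 0.068250   0.146250   0.103250   0.305500]
det(I−A) = Σ_j (I−A)_1j·C_1j = (0.75)(0.234125) + (-0.05)(0.142625) + (0.00)(0.015750) + (-0.20)(0.068250) = 0.1548125
(I − A)⁻¹ = adj(I−A) / det(I−A) ≈
  [   1.51231     0.38353     0.23658     0.57893]
  [   0.92128     1.97416     0.88090     0.79047]
  [   0.10174     0.21801     1.69237     0.45539]
  [   0.44086     0.94469     0.66694     1.97335]
The output multiplier for sector j is the column-j sum of the Leontief inverse (I − A)⁻¹ = adj(I−A) / det(I−A).
Column 4 of adj(I−A): (0.089625, 0.122375, 0.070500, 0.305500); det(I−A) = 0.1548125.
m_4 = (0.089625 + 0.122375 + 0.070500 + 0.305500) / 0.1548125 = 0.588 / 0.1548125 ≈ 3.7981.

m_4 = 3.7981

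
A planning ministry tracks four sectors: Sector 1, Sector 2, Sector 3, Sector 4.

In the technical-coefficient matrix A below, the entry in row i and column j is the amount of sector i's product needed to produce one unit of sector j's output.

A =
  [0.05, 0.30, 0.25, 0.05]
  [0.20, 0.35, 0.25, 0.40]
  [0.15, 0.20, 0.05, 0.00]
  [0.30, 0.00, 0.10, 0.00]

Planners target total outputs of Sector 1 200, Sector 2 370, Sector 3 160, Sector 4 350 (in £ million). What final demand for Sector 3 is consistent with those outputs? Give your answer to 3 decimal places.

d_3 = 48.000

I − A =
  [   0.95    -0.30    -0.25    -0.05]
  [  -0.20     0.65    -0.25    -0.40]
  [  -0.15    -0.20     0.95     0.00]
  [  -0.30     0.00    -0.10     1.00]
d = (I − A) x:
  d_1 = (+0.95)·200 + (-0.30)·370 + (-0.25)·160 + (-0.05)·350 = 21.500
  d_2 = (-0.20)·200 + (+0.65)·370 + (-0.25)·160 + (-0.40)·350 = 20.500
  d_3 = (-0.15)·200 + (-0.20)·370 + (+0.95)·160 + (+0.00)·350 = 48.000
  d_4 = (-0.30)·200 + (+0.00)·370 + (-0.10)·160 + (+1.00)·350 = 274.000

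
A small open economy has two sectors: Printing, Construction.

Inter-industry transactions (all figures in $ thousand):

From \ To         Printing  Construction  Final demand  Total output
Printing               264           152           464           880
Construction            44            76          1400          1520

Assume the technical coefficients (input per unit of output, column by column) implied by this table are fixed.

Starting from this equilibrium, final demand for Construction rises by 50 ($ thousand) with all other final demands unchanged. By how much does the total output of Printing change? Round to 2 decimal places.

Technical coefficients a_ij = z_ij / X_j:
  a_PP = 264/880 = 0.30, a_CP = 44/880 = 0.05
  a_PC = 152/1520 = 0.10, a_CC = 76/1520 = 0.05
I − A =
  [   0.70    -0.10]
  [  -0.05     0.95]
det(I−A) = (0.70)(0.95) − (-0.10)(-0.05) = 0.6600
adj(I−A) = [[0.95, 0.10], [0.05, 0.70]]
(I − A)⁻¹ = adj(I−A) / det(I−A) ≈
  [   1.4394     0.1515]
  [   0.0758     1.0606]
Δx = (I − A)⁻¹ Δd with Δd having +50 in the Construction component and 0 elsewhere.
So Δx_P = L_PC · (+50), where L_PC = adj(I−A)_PC / det(I−A) = 0.10 / 0.6600.
Δx_P = 0.10 × (+50) / 0.6600 = 5.00 / 0.6600 ≈ 7.58.

Δx_P = 7.58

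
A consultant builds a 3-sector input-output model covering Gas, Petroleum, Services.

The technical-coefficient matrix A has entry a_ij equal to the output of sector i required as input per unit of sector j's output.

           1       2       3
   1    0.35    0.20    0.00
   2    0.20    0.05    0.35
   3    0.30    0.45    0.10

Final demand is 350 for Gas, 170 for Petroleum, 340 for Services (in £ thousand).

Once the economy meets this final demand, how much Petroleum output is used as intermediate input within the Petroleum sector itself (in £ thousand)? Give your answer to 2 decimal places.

I − A =
  [   0.65    -0.20     0.00]
  [  -0.20     0.95    -0.35]
  [  -0.30    -0.45     0.90]
Cofactors of I−A, C_ij = (−1)^(i+j)·(minor ij) (rows/columns in the sector order above):
  C_11 = (0.95)(0.90) − (-0.35)(-0.45) = 0.6975
  C_12 = −[(-0.20)(0.90) − (-0.35)(-0.30)] = 0.2850
  C_13 = (-0.20)(-0.45) − (0.95)(-0.30) = 0.3750
  C_21 = −[(-0.20)(0.90) − (0.00)(-0.45)] = 0.1800
  C_22 = (0.65)(0.90) − (0.00)(-0.30) = 0.5850
  C_23 = −[(0.65)(-0.45) − (-0.20)(-0.30)] = 0.3525
  C_31 = (-0.20)(-0.35) − (0.00)(0.95) = 0.0700
  C_32 = −[(0.65)(-0.35) − (0.00)(-0.20)] = 0.2275
  C_33 = (0.65)(0.95) − (-0.20)(-0.20) = 0.5775
det(I−A) = Σ_j (I−A)_1j·C_1j = (0.65)(0.6975) + (-0.20)(0.2850) + (0.00)(0.3750) = 0.396375
adj(I−A) = Cᵀ =
  [ 0.6975   0.1800   0.0700]
  [ 0.2850   0.5850   0.2275]
  [ 0.3750   0.3525   0.5775]
(I − A)⁻¹ = adj(I−A) / det(I−A) ≈
  [   1.7597     0.4541     0.1766]
  [   0.7190     1.4759     0.5740]
  [   0.9461     0.8893     1.4570]
First solve x = (I − A)⁻¹ d = adj(I−A)·d / det(I−A); in particular x_2 = (0.2850·350 + 0.5850·170 + 0.2275·340) / 0.396375 = 276.55 / 0.396375 ≈ 697.6979.
Intermediate flow from 2 to 2: z_22 = a_22 · x_2 = 0.05 × 276.55 / 0.396375 = 13.8275 / 0.396375 ≈ 34.88.

z_22 = 34.88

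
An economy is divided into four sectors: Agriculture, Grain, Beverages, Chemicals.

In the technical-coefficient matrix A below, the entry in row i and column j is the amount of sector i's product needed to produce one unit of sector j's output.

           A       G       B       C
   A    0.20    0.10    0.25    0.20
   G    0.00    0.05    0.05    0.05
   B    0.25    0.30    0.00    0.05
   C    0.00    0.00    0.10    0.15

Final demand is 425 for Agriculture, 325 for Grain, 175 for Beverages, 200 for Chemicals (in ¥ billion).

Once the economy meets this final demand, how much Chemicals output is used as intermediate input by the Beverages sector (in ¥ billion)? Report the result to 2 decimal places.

z_CB = 50.80

I − A =
  [   0.80    -0.10    -0.25    -0.20]
  [   0.00     0.95    -0.05    -0.05]
  [  -0.25    -0.30     1.00    -0.05]
  [   0.00     0.00    -0.10     0.85]
Compute the cofactors C_ij = (−1)^(i+j)·(3×3 minor ij) of I−A; the adjugate is their transpose:
adj(I−A) = Cᵀ =
  [ 0.788500   0.154250   0.225625   0.207875]
  [ 0.011875   0.617875   0.038000   0.041375]
  [ 0.201875   0.225250   0.646000   0.098750]
  [ 0.023750   0.026500   0.076000   0.687375]
det(I−A) = Σ_j (I−A)_1j·C_1j = (0.80)(0.788500) + (-0.10)(0.011875) + (-0.25)(0.201875) + (-0.20)(0.023750) = 0.57439375
(I − A)⁻¹ = adj(I−A) / det(I−A) ≈
  [   1.3728     0.2685     0.3928     0.3619]
  [   0.0207     1.0757     0.0662     0.0720]
  [   0.3515     0.3922     1.1247     0.1719]
  [   0.0413     0.0461     0.1323     1.1967]
First solve x = (I − A)⁻¹ d = adj(I−A)·d / det(I−A); in particular x_B = (0.201875·425 + 0.225250·325 + 0.646000·175 + 0.098750·200) / 0.57439375 = 291.803125 / 0.57439375 ≈ 508.0193.
Intermediate flow from C to B: z_CB = a_CB · x_B = 0.10 × 291.803125 / 0.57439375 = 29.1803125 / 0.57439375 ≈ 50.80.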